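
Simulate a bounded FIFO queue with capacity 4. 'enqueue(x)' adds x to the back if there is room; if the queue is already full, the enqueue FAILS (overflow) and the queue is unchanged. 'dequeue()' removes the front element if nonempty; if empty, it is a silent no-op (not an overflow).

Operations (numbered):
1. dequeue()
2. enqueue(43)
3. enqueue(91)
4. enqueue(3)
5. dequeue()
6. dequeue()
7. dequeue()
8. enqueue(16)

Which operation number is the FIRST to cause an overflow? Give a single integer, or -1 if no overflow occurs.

1. dequeue(): empty, no-op, size=0
2. enqueue(43): size=1
3. enqueue(91): size=2
4. enqueue(3): size=3
5. dequeue(): size=2
6. dequeue(): size=1
7. dequeue(): size=0
8. enqueue(16): size=1

Answer: -1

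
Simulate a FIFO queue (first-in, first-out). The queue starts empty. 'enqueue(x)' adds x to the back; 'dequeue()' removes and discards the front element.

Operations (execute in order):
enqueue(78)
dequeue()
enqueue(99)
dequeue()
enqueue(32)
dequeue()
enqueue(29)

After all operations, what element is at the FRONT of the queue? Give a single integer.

Answer: 29

Derivation:
enqueue(78): queue = [78]
dequeue(): queue = []
enqueue(99): queue = [99]
dequeue(): queue = []
enqueue(32): queue = [32]
dequeue(): queue = []
enqueue(29): queue = [29]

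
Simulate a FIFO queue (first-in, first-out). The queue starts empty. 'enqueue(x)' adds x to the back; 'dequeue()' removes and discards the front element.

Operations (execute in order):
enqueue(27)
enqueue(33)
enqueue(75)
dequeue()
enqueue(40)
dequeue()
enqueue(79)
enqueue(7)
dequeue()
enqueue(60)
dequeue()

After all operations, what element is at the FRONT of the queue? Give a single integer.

Answer: 79

Derivation:
enqueue(27): queue = [27]
enqueue(33): queue = [27, 33]
enqueue(75): queue = [27, 33, 75]
dequeue(): queue = [33, 75]
enqueue(40): queue = [33, 75, 40]
dequeue(): queue = [75, 40]
enqueue(79): queue = [75, 40, 79]
enqueue(7): queue = [75, 40, 79, 7]
dequeue(): queue = [40, 79, 7]
enqueue(60): queue = [40, 79, 7, 60]
dequeue(): queue = [79, 7, 60]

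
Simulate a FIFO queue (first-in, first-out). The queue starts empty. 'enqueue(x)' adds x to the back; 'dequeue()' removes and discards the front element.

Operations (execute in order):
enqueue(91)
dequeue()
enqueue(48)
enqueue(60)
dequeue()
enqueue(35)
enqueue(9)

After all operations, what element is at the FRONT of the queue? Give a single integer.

Answer: 60

Derivation:
enqueue(91): queue = [91]
dequeue(): queue = []
enqueue(48): queue = [48]
enqueue(60): queue = [48, 60]
dequeue(): queue = [60]
enqueue(35): queue = [60, 35]
enqueue(9): queue = [60, 35, 9]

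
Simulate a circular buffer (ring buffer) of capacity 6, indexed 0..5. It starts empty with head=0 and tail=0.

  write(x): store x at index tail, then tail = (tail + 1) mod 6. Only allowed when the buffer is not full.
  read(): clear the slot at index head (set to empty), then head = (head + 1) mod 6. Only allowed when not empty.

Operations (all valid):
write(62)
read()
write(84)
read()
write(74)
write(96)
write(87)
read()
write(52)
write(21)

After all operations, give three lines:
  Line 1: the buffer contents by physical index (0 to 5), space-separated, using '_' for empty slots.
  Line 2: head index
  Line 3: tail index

Answer: 21 _ _ 96 87 52
3
1

Derivation:
write(62): buf=[62 _ _ _ _ _], head=0, tail=1, size=1
read(): buf=[_ _ _ _ _ _], head=1, tail=1, size=0
write(84): buf=[_ 84 _ _ _ _], head=1, tail=2, size=1
read(): buf=[_ _ _ _ _ _], head=2, tail=2, size=0
write(74): buf=[_ _ 74 _ _ _], head=2, tail=3, size=1
write(96): buf=[_ _ 74 96 _ _], head=2, tail=4, size=2
write(87): buf=[_ _ 74 96 87 _], head=2, tail=5, size=3
read(): buf=[_ _ _ 96 87 _], head=3, tail=5, size=2
write(52): buf=[_ _ _ 96 87 52], head=3, tail=0, size=3
write(21): buf=[21 _ _ 96 87 52], head=3, tail=1, size=4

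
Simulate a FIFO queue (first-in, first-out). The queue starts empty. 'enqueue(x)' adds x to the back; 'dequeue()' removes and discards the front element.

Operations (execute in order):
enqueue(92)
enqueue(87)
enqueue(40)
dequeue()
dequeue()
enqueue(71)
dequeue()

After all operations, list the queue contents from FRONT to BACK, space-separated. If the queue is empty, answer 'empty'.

enqueue(92): [92]
enqueue(87): [92, 87]
enqueue(40): [92, 87, 40]
dequeue(): [87, 40]
dequeue(): [40]
enqueue(71): [40, 71]
dequeue(): [71]

Answer: 71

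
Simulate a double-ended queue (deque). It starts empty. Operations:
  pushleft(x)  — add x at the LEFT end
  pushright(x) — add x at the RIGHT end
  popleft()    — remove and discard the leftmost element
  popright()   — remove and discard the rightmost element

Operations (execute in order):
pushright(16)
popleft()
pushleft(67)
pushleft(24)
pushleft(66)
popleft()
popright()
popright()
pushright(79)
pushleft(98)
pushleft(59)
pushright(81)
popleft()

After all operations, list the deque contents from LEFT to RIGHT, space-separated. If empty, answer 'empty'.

Answer: 98 79 81

Derivation:
pushright(16): [16]
popleft(): []
pushleft(67): [67]
pushleft(24): [24, 67]
pushleft(66): [66, 24, 67]
popleft(): [24, 67]
popright(): [24]
popright(): []
pushright(79): [79]
pushleft(98): [98, 79]
pushleft(59): [59, 98, 79]
pushright(81): [59, 98, 79, 81]
popleft(): [98, 79, 81]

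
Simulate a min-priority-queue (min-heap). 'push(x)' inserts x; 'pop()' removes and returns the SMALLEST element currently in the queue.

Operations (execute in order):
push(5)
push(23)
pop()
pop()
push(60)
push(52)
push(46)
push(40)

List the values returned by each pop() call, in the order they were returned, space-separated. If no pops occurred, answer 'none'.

push(5): heap contents = [5]
push(23): heap contents = [5, 23]
pop() → 5: heap contents = [23]
pop() → 23: heap contents = []
push(60): heap contents = [60]
push(52): heap contents = [52, 60]
push(46): heap contents = [46, 52, 60]
push(40): heap contents = [40, 46, 52, 60]

Answer: 5 23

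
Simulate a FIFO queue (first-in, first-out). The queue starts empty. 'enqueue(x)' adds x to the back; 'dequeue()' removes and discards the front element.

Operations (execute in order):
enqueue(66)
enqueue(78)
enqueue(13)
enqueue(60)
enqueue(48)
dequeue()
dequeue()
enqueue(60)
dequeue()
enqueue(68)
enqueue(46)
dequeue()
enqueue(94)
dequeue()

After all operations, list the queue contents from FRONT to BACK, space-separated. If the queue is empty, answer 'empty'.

Answer: 60 68 46 94

Derivation:
enqueue(66): [66]
enqueue(78): [66, 78]
enqueue(13): [66, 78, 13]
enqueue(60): [66, 78, 13, 60]
enqueue(48): [66, 78, 13, 60, 48]
dequeue(): [78, 13, 60, 48]
dequeue(): [13, 60, 48]
enqueue(60): [13, 60, 48, 60]
dequeue(): [60, 48, 60]
enqueue(68): [60, 48, 60, 68]
enqueue(46): [60, 48, 60, 68, 46]
dequeue(): [48, 60, 68, 46]
enqueue(94): [48, 60, 68, 46, 94]
dequeue(): [60, 68, 46, 94]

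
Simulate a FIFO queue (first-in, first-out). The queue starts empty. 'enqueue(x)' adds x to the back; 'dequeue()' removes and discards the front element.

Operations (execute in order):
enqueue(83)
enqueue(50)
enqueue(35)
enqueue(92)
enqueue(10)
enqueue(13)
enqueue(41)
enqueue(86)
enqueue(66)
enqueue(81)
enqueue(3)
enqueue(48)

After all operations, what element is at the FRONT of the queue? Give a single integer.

enqueue(83): queue = [83]
enqueue(50): queue = [83, 50]
enqueue(35): queue = [83, 50, 35]
enqueue(92): queue = [83, 50, 35, 92]
enqueue(10): queue = [83, 50, 35, 92, 10]
enqueue(13): queue = [83, 50, 35, 92, 10, 13]
enqueue(41): queue = [83, 50, 35, 92, 10, 13, 41]
enqueue(86): queue = [83, 50, 35, 92, 10, 13, 41, 86]
enqueue(66): queue = [83, 50, 35, 92, 10, 13, 41, 86, 66]
enqueue(81): queue = [83, 50, 35, 92, 10, 13, 41, 86, 66, 81]
enqueue(3): queue = [83, 50, 35, 92, 10, 13, 41, 86, 66, 81, 3]
enqueue(48): queue = [83, 50, 35, 92, 10, 13, 41, 86, 66, 81, 3, 48]

Answer: 83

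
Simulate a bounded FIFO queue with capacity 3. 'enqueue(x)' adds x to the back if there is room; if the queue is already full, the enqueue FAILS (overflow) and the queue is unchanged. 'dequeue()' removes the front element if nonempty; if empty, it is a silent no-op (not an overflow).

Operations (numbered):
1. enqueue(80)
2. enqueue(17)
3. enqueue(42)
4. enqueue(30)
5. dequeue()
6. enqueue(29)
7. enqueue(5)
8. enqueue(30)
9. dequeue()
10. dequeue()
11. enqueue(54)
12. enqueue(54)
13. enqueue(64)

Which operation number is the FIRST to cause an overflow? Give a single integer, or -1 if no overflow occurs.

Answer: 4

Derivation:
1. enqueue(80): size=1
2. enqueue(17): size=2
3. enqueue(42): size=3
4. enqueue(30): size=3=cap → OVERFLOW (fail)
5. dequeue(): size=2
6. enqueue(29): size=3
7. enqueue(5): size=3=cap → OVERFLOW (fail)
8. enqueue(30): size=3=cap → OVERFLOW (fail)
9. dequeue(): size=2
10. dequeue(): size=1
11. enqueue(54): size=2
12. enqueue(54): size=3
13. enqueue(64): size=3=cap → OVERFLOW (fail)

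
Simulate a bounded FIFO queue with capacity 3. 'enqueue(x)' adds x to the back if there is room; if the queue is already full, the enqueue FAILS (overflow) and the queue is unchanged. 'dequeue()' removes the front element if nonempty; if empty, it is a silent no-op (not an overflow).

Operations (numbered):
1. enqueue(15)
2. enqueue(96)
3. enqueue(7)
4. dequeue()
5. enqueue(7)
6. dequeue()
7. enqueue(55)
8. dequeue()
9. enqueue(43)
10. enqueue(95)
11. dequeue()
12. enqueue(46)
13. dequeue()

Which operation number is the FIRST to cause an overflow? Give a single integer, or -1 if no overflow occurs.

1. enqueue(15): size=1
2. enqueue(96): size=2
3. enqueue(7): size=3
4. dequeue(): size=2
5. enqueue(7): size=3
6. dequeue(): size=2
7. enqueue(55): size=3
8. dequeue(): size=2
9. enqueue(43): size=3
10. enqueue(95): size=3=cap → OVERFLOW (fail)
11. dequeue(): size=2
12. enqueue(46): size=3
13. dequeue(): size=2

Answer: 10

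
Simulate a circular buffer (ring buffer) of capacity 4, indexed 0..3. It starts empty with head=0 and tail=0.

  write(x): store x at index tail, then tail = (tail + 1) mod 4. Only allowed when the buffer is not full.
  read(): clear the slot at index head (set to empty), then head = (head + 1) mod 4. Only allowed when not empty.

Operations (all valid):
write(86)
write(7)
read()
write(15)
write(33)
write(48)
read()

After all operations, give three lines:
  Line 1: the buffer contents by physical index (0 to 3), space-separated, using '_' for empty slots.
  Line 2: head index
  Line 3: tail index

write(86): buf=[86 _ _ _], head=0, tail=1, size=1
write(7): buf=[86 7 _ _], head=0, tail=2, size=2
read(): buf=[_ 7 _ _], head=1, tail=2, size=1
write(15): buf=[_ 7 15 _], head=1, tail=3, size=2
write(33): buf=[_ 7 15 33], head=1, tail=0, size=3
write(48): buf=[48 7 15 33], head=1, tail=1, size=4
read(): buf=[48 _ 15 33], head=2, tail=1, size=3

Answer: 48 _ 15 33
2
1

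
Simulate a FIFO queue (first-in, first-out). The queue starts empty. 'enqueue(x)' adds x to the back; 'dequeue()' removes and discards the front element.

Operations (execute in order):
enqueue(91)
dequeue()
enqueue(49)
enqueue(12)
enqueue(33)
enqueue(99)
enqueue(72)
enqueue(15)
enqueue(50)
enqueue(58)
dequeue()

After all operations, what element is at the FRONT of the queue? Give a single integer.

enqueue(91): queue = [91]
dequeue(): queue = []
enqueue(49): queue = [49]
enqueue(12): queue = [49, 12]
enqueue(33): queue = [49, 12, 33]
enqueue(99): queue = [49, 12, 33, 99]
enqueue(72): queue = [49, 12, 33, 99, 72]
enqueue(15): queue = [49, 12, 33, 99, 72, 15]
enqueue(50): queue = [49, 12, 33, 99, 72, 15, 50]
enqueue(58): queue = [49, 12, 33, 99, 72, 15, 50, 58]
dequeue(): queue = [12, 33, 99, 72, 15, 50, 58]

Answer: 12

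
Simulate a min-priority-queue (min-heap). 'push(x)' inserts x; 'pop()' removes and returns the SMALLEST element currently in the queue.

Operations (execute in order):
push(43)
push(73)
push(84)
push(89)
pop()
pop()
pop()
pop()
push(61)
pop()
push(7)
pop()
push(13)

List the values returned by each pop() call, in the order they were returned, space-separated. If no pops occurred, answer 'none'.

push(43): heap contents = [43]
push(73): heap contents = [43, 73]
push(84): heap contents = [43, 73, 84]
push(89): heap contents = [43, 73, 84, 89]
pop() → 43: heap contents = [73, 84, 89]
pop() → 73: heap contents = [84, 89]
pop() → 84: heap contents = [89]
pop() → 89: heap contents = []
push(61): heap contents = [61]
pop() → 61: heap contents = []
push(7): heap contents = [7]
pop() → 7: heap contents = []
push(13): heap contents = [13]

Answer: 43 73 84 89 61 7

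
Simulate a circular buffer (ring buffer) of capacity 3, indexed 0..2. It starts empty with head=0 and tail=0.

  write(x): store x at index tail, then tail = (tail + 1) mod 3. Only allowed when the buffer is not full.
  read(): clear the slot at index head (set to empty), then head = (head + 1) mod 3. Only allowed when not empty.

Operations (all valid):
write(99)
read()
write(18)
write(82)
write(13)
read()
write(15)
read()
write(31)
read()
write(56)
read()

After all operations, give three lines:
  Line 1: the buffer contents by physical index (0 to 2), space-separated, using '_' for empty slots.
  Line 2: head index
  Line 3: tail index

Answer: 56 _ 31
2
1

Derivation:
write(99): buf=[99 _ _], head=0, tail=1, size=1
read(): buf=[_ _ _], head=1, tail=1, size=0
write(18): buf=[_ 18 _], head=1, tail=2, size=1
write(82): buf=[_ 18 82], head=1, tail=0, size=2
write(13): buf=[13 18 82], head=1, tail=1, size=3
read(): buf=[13 _ 82], head=2, tail=1, size=2
write(15): buf=[13 15 82], head=2, tail=2, size=3
read(): buf=[13 15 _], head=0, tail=2, size=2
write(31): buf=[13 15 31], head=0, tail=0, size=3
read(): buf=[_ 15 31], head=1, tail=0, size=2
write(56): buf=[56 15 31], head=1, tail=1, size=3
read(): buf=[56 _ 31], head=2, tail=1, size=2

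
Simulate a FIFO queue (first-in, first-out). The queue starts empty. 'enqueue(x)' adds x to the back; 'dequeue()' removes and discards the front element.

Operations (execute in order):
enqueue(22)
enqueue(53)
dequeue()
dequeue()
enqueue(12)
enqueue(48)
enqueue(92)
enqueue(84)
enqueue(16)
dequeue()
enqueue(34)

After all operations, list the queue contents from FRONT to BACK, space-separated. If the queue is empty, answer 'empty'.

enqueue(22): [22]
enqueue(53): [22, 53]
dequeue(): [53]
dequeue(): []
enqueue(12): [12]
enqueue(48): [12, 48]
enqueue(92): [12, 48, 92]
enqueue(84): [12, 48, 92, 84]
enqueue(16): [12, 48, 92, 84, 16]
dequeue(): [48, 92, 84, 16]
enqueue(34): [48, 92, 84, 16, 34]

Answer: 48 92 84 16 34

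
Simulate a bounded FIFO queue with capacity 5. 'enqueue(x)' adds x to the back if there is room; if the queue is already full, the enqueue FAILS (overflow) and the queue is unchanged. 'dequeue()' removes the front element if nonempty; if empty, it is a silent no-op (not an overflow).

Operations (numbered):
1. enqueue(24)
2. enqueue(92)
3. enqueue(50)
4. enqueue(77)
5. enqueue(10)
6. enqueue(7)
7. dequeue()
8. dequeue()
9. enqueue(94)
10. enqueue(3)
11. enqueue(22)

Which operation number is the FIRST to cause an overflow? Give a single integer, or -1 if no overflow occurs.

Answer: 6

Derivation:
1. enqueue(24): size=1
2. enqueue(92): size=2
3. enqueue(50): size=3
4. enqueue(77): size=4
5. enqueue(10): size=5
6. enqueue(7): size=5=cap → OVERFLOW (fail)
7. dequeue(): size=4
8. dequeue(): size=3
9. enqueue(94): size=4
10. enqueue(3): size=5
11. enqueue(22): size=5=cap → OVERFLOW (fail)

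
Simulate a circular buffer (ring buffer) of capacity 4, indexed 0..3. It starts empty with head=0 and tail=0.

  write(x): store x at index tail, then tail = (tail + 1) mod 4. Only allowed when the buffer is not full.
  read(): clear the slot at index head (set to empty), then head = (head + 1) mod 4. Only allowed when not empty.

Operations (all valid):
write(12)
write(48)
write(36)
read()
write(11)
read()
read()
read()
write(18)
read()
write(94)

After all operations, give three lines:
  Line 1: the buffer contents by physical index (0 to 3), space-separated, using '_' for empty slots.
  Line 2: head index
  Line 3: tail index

Answer: _ 94 _ _
1
2

Derivation:
write(12): buf=[12 _ _ _], head=0, tail=1, size=1
write(48): buf=[12 48 _ _], head=0, tail=2, size=2
write(36): buf=[12 48 36 _], head=0, tail=3, size=3
read(): buf=[_ 48 36 _], head=1, tail=3, size=2
write(11): buf=[_ 48 36 11], head=1, tail=0, size=3
read(): buf=[_ _ 36 11], head=2, tail=0, size=2
read(): buf=[_ _ _ 11], head=3, tail=0, size=1
read(): buf=[_ _ _ _], head=0, tail=0, size=0
write(18): buf=[18 _ _ _], head=0, tail=1, size=1
read(): buf=[_ _ _ _], head=1, tail=1, size=0
write(94): buf=[_ 94 _ _], head=1, tail=2, size=1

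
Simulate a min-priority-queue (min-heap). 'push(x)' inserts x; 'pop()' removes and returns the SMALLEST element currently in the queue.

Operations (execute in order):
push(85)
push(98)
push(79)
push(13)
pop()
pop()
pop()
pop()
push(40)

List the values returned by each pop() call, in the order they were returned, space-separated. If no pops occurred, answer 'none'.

Answer: 13 79 85 98

Derivation:
push(85): heap contents = [85]
push(98): heap contents = [85, 98]
push(79): heap contents = [79, 85, 98]
push(13): heap contents = [13, 79, 85, 98]
pop() → 13: heap contents = [79, 85, 98]
pop() → 79: heap contents = [85, 98]
pop() → 85: heap contents = [98]
pop() → 98: heap contents = []
push(40): heap contents = [40]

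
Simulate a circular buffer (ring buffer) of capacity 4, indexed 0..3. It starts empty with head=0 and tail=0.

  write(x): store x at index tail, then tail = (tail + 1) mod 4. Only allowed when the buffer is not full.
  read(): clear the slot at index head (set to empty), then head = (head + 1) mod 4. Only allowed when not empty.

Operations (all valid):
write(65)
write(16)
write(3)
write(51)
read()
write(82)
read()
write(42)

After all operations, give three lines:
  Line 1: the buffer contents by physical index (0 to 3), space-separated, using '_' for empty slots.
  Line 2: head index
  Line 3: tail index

write(65): buf=[65 _ _ _], head=0, tail=1, size=1
write(16): buf=[65 16 _ _], head=0, tail=2, size=2
write(3): buf=[65 16 3 _], head=0, tail=3, size=3
write(51): buf=[65 16 3 51], head=0, tail=0, size=4
read(): buf=[_ 16 3 51], head=1, tail=0, size=3
write(82): buf=[82 16 3 51], head=1, tail=1, size=4
read(): buf=[82 _ 3 51], head=2, tail=1, size=3
write(42): buf=[82 42 3 51], head=2, tail=2, size=4

Answer: 82 42 3 51
2
2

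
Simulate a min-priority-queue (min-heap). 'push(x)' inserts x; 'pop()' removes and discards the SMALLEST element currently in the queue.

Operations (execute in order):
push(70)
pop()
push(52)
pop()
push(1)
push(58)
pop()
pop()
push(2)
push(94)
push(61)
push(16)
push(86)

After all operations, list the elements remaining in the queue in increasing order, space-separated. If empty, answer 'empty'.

push(70): heap contents = [70]
pop() → 70: heap contents = []
push(52): heap contents = [52]
pop() → 52: heap contents = []
push(1): heap contents = [1]
push(58): heap contents = [1, 58]
pop() → 1: heap contents = [58]
pop() → 58: heap contents = []
push(2): heap contents = [2]
push(94): heap contents = [2, 94]
push(61): heap contents = [2, 61, 94]
push(16): heap contents = [2, 16, 61, 94]
push(86): heap contents = [2, 16, 61, 86, 94]

Answer: 2 16 61 86 94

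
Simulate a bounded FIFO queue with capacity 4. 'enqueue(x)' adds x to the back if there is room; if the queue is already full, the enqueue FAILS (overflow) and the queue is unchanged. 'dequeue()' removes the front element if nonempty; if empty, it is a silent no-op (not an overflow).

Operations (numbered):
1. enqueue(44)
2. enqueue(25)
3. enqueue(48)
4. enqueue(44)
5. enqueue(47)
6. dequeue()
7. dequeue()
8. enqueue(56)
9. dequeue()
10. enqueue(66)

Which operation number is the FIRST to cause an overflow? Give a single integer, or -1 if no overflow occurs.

Answer: 5

Derivation:
1. enqueue(44): size=1
2. enqueue(25): size=2
3. enqueue(48): size=3
4. enqueue(44): size=4
5. enqueue(47): size=4=cap → OVERFLOW (fail)
6. dequeue(): size=3
7. dequeue(): size=2
8. enqueue(56): size=3
9. dequeue(): size=2
10. enqueue(66): size=3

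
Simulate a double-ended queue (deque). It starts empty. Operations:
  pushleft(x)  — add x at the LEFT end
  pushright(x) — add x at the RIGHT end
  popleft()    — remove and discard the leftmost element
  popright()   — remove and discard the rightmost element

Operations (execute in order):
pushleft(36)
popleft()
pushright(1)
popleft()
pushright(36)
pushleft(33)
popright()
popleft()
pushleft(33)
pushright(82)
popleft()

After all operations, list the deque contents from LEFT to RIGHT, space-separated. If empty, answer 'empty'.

pushleft(36): [36]
popleft(): []
pushright(1): [1]
popleft(): []
pushright(36): [36]
pushleft(33): [33, 36]
popright(): [33]
popleft(): []
pushleft(33): [33]
pushright(82): [33, 82]
popleft(): [82]

Answer: 82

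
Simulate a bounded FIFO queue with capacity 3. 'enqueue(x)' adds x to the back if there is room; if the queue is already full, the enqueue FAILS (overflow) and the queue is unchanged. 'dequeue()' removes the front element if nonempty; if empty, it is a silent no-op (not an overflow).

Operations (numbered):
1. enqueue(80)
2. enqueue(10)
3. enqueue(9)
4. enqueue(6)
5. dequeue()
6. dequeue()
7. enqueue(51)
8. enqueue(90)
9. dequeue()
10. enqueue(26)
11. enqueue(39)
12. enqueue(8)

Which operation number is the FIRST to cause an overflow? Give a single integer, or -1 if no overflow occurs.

1. enqueue(80): size=1
2. enqueue(10): size=2
3. enqueue(9): size=3
4. enqueue(6): size=3=cap → OVERFLOW (fail)
5. dequeue(): size=2
6. dequeue(): size=1
7. enqueue(51): size=2
8. enqueue(90): size=3
9. dequeue(): size=2
10. enqueue(26): size=3
11. enqueue(39): size=3=cap → OVERFLOW (fail)
12. enqueue(8): size=3=cap → OVERFLOW (fail)

Answer: 4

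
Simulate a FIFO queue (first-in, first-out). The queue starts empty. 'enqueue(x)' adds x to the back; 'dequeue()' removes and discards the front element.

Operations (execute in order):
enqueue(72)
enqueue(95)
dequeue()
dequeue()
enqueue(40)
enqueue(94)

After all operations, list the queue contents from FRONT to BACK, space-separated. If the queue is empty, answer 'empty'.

enqueue(72): [72]
enqueue(95): [72, 95]
dequeue(): [95]
dequeue(): []
enqueue(40): [40]
enqueue(94): [40, 94]

Answer: 40 94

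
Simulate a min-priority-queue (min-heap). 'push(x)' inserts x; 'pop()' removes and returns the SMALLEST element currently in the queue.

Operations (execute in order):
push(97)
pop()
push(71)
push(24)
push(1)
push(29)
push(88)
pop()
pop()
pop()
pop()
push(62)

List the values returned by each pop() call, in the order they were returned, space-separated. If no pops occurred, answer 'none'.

Answer: 97 1 24 29 71

Derivation:
push(97): heap contents = [97]
pop() → 97: heap contents = []
push(71): heap contents = [71]
push(24): heap contents = [24, 71]
push(1): heap contents = [1, 24, 71]
push(29): heap contents = [1, 24, 29, 71]
push(88): heap contents = [1, 24, 29, 71, 88]
pop() → 1: heap contents = [24, 29, 71, 88]
pop() → 24: heap contents = [29, 71, 88]
pop() → 29: heap contents = [71, 88]
pop() → 71: heap contents = [88]
push(62): heap contents = [62, 88]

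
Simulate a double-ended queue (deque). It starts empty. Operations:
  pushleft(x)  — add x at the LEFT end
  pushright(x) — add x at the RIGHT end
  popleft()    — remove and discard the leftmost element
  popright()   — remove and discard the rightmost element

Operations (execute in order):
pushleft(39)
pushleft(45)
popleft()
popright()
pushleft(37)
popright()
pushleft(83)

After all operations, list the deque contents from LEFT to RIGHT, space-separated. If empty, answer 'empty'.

Answer: 83

Derivation:
pushleft(39): [39]
pushleft(45): [45, 39]
popleft(): [39]
popright(): []
pushleft(37): [37]
popright(): []
pushleft(83): [83]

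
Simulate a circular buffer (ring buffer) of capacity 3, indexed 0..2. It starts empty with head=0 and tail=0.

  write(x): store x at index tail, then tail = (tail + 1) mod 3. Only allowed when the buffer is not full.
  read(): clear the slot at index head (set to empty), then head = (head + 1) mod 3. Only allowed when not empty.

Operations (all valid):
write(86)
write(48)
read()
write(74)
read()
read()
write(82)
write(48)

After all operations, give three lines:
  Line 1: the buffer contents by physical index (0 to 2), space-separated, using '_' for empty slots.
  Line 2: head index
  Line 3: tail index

write(86): buf=[86 _ _], head=0, tail=1, size=1
write(48): buf=[86 48 _], head=0, tail=2, size=2
read(): buf=[_ 48 _], head=1, tail=2, size=1
write(74): buf=[_ 48 74], head=1, tail=0, size=2
read(): buf=[_ _ 74], head=2, tail=0, size=1
read(): buf=[_ _ _], head=0, tail=0, size=0
write(82): buf=[82 _ _], head=0, tail=1, size=1
write(48): buf=[82 48 _], head=0, tail=2, size=2

Answer: 82 48 _
0
2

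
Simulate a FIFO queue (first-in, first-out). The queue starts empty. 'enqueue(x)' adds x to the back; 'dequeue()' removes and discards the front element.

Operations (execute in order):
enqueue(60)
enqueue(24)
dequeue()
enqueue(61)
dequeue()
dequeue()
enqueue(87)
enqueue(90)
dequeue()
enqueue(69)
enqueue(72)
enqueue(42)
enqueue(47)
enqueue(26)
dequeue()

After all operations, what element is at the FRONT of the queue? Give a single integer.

enqueue(60): queue = [60]
enqueue(24): queue = [60, 24]
dequeue(): queue = [24]
enqueue(61): queue = [24, 61]
dequeue(): queue = [61]
dequeue(): queue = []
enqueue(87): queue = [87]
enqueue(90): queue = [87, 90]
dequeue(): queue = [90]
enqueue(69): queue = [90, 69]
enqueue(72): queue = [90, 69, 72]
enqueue(42): queue = [90, 69, 72, 42]
enqueue(47): queue = [90, 69, 72, 42, 47]
enqueue(26): queue = [90, 69, 72, 42, 47, 26]
dequeue(): queue = [69, 72, 42, 47, 26]

Answer: 69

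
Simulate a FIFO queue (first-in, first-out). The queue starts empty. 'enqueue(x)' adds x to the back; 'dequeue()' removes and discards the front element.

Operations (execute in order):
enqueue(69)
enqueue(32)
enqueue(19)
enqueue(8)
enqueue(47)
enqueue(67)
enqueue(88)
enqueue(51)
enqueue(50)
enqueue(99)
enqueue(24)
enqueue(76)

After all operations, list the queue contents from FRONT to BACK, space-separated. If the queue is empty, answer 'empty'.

enqueue(69): [69]
enqueue(32): [69, 32]
enqueue(19): [69, 32, 19]
enqueue(8): [69, 32, 19, 8]
enqueue(47): [69, 32, 19, 8, 47]
enqueue(67): [69, 32, 19, 8, 47, 67]
enqueue(88): [69, 32, 19, 8, 47, 67, 88]
enqueue(51): [69, 32, 19, 8, 47, 67, 88, 51]
enqueue(50): [69, 32, 19, 8, 47, 67, 88, 51, 50]
enqueue(99): [69, 32, 19, 8, 47, 67, 88, 51, 50, 99]
enqueue(24): [69, 32, 19, 8, 47, 67, 88, 51, 50, 99, 24]
enqueue(76): [69, 32, 19, 8, 47, 67, 88, 51, 50, 99, 24, 76]

Answer: 69 32 19 8 47 67 88 51 50 99 24 76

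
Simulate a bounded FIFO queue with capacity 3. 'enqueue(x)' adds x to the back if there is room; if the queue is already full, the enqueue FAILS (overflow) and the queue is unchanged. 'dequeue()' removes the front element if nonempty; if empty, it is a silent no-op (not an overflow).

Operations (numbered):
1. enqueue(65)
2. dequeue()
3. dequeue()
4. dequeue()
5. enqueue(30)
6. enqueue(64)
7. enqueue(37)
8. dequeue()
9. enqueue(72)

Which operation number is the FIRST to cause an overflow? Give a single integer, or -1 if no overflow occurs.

1. enqueue(65): size=1
2. dequeue(): size=0
3. dequeue(): empty, no-op, size=0
4. dequeue(): empty, no-op, size=0
5. enqueue(30): size=1
6. enqueue(64): size=2
7. enqueue(37): size=3
8. dequeue(): size=2
9. enqueue(72): size=3

Answer: -1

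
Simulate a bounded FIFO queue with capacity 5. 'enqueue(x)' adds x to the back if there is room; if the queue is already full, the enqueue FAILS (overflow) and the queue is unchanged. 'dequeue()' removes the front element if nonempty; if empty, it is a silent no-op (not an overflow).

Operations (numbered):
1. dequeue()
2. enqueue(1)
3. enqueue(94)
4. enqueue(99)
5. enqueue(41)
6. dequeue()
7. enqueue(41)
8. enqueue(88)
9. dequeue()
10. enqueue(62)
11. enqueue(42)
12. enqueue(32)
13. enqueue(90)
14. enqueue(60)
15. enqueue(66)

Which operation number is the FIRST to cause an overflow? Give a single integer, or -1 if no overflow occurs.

1. dequeue(): empty, no-op, size=0
2. enqueue(1): size=1
3. enqueue(94): size=2
4. enqueue(99): size=3
5. enqueue(41): size=4
6. dequeue(): size=3
7. enqueue(41): size=4
8. enqueue(88): size=5
9. dequeue(): size=4
10. enqueue(62): size=5
11. enqueue(42): size=5=cap → OVERFLOW (fail)
12. enqueue(32): size=5=cap → OVERFLOW (fail)
13. enqueue(90): size=5=cap → OVERFLOW (fail)
14. enqueue(60): size=5=cap → OVERFLOW (fail)
15. enqueue(66): size=5=cap → OVERFLOW (fail)

Answer: 11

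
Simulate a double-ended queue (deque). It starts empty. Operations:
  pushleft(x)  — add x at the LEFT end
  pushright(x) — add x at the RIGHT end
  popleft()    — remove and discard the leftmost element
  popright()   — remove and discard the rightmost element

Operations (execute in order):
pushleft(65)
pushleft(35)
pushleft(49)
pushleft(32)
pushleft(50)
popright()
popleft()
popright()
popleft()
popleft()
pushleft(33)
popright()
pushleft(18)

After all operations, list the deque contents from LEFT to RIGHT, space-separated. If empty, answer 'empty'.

pushleft(65): [65]
pushleft(35): [35, 65]
pushleft(49): [49, 35, 65]
pushleft(32): [32, 49, 35, 65]
pushleft(50): [50, 32, 49, 35, 65]
popright(): [50, 32, 49, 35]
popleft(): [32, 49, 35]
popright(): [32, 49]
popleft(): [49]
popleft(): []
pushleft(33): [33]
popright(): []
pushleft(18): [18]

Answer: 18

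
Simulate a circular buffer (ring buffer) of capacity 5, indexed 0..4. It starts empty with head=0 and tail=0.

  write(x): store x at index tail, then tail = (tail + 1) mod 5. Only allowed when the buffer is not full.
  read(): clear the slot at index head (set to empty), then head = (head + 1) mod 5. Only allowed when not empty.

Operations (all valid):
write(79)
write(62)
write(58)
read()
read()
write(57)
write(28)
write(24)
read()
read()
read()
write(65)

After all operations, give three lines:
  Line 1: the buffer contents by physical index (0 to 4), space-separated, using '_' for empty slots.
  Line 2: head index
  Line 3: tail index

Answer: 24 65 _ _ _
0
2

Derivation:
write(79): buf=[79 _ _ _ _], head=0, tail=1, size=1
write(62): buf=[79 62 _ _ _], head=0, tail=2, size=2
write(58): buf=[79 62 58 _ _], head=0, tail=3, size=3
read(): buf=[_ 62 58 _ _], head=1, tail=3, size=2
read(): buf=[_ _ 58 _ _], head=2, tail=3, size=1
write(57): buf=[_ _ 58 57 _], head=2, tail=4, size=2
write(28): buf=[_ _ 58 57 28], head=2, tail=0, size=3
write(24): buf=[24 _ 58 57 28], head=2, tail=1, size=4
read(): buf=[24 _ _ 57 28], head=3, tail=1, size=3
read(): buf=[24 _ _ _ 28], head=4, tail=1, size=2
read(): buf=[24 _ _ _ _], head=0, tail=1, size=1
write(65): buf=[24 65 _ _ _], head=0, tail=2, size=2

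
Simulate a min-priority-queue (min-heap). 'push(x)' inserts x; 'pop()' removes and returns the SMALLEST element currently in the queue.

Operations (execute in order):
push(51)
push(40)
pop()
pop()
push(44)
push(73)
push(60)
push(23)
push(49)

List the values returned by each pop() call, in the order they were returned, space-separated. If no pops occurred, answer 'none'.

Answer: 40 51

Derivation:
push(51): heap contents = [51]
push(40): heap contents = [40, 51]
pop() → 40: heap contents = [51]
pop() → 51: heap contents = []
push(44): heap contents = [44]
push(73): heap contents = [44, 73]
push(60): heap contents = [44, 60, 73]
push(23): heap contents = [23, 44, 60, 73]
push(49): heap contents = [23, 44, 49, 60, 73]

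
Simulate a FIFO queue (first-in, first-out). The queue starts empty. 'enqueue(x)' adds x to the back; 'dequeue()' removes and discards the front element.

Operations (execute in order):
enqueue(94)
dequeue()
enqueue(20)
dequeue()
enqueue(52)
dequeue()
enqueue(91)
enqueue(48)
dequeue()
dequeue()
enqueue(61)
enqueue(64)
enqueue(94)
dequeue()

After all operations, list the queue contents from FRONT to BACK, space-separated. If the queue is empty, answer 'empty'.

enqueue(94): [94]
dequeue(): []
enqueue(20): [20]
dequeue(): []
enqueue(52): [52]
dequeue(): []
enqueue(91): [91]
enqueue(48): [91, 48]
dequeue(): [48]
dequeue(): []
enqueue(61): [61]
enqueue(64): [61, 64]
enqueue(94): [61, 64, 94]
dequeue(): [64, 94]

Answer: 64 94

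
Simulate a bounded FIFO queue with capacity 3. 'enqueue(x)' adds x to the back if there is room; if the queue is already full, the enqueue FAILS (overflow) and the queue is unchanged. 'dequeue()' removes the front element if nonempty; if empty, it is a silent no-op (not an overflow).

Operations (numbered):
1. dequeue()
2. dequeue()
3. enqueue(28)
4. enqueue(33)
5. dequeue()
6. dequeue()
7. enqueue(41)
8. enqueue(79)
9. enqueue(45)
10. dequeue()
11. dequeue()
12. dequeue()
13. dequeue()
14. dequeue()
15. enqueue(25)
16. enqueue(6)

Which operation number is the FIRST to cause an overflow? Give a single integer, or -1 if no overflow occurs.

1. dequeue(): empty, no-op, size=0
2. dequeue(): empty, no-op, size=0
3. enqueue(28): size=1
4. enqueue(33): size=2
5. dequeue(): size=1
6. dequeue(): size=0
7. enqueue(41): size=1
8. enqueue(79): size=2
9. enqueue(45): size=3
10. dequeue(): size=2
11. dequeue(): size=1
12. dequeue(): size=0
13. dequeue(): empty, no-op, size=0
14. dequeue(): empty, no-op, size=0
15. enqueue(25): size=1
16. enqueue(6): size=2

Answer: -1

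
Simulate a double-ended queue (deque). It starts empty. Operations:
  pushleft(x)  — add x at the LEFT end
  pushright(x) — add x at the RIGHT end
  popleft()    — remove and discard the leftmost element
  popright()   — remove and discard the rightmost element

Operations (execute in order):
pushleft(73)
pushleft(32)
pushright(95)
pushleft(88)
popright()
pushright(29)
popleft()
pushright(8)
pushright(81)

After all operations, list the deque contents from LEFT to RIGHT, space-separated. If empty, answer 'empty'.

pushleft(73): [73]
pushleft(32): [32, 73]
pushright(95): [32, 73, 95]
pushleft(88): [88, 32, 73, 95]
popright(): [88, 32, 73]
pushright(29): [88, 32, 73, 29]
popleft(): [32, 73, 29]
pushright(8): [32, 73, 29, 8]
pushright(81): [32, 73, 29, 8, 81]

Answer: 32 73 29 8 81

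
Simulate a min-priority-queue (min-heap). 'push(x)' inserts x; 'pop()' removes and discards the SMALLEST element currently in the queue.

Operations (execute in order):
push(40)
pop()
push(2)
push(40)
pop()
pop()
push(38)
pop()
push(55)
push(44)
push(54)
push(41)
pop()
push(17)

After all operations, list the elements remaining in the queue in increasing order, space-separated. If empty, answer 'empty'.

push(40): heap contents = [40]
pop() → 40: heap contents = []
push(2): heap contents = [2]
push(40): heap contents = [2, 40]
pop() → 2: heap contents = [40]
pop() → 40: heap contents = []
push(38): heap contents = [38]
pop() → 38: heap contents = []
push(55): heap contents = [55]
push(44): heap contents = [44, 55]
push(54): heap contents = [44, 54, 55]
push(41): heap contents = [41, 44, 54, 55]
pop() → 41: heap contents = [44, 54, 55]
push(17): heap contents = [17, 44, 54, 55]

Answer: 17 44 54 55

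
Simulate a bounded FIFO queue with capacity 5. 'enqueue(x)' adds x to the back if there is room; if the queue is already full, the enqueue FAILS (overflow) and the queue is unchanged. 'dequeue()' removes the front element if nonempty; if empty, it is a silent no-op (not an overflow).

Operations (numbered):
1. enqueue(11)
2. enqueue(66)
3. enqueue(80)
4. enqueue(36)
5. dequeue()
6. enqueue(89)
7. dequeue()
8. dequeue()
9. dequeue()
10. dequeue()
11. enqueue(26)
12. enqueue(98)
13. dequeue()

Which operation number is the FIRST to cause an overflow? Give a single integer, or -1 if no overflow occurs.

1. enqueue(11): size=1
2. enqueue(66): size=2
3. enqueue(80): size=3
4. enqueue(36): size=4
5. dequeue(): size=3
6. enqueue(89): size=4
7. dequeue(): size=3
8. dequeue(): size=2
9. dequeue(): size=1
10. dequeue(): size=0
11. enqueue(26): size=1
12. enqueue(98): size=2
13. dequeue(): size=1

Answer: -1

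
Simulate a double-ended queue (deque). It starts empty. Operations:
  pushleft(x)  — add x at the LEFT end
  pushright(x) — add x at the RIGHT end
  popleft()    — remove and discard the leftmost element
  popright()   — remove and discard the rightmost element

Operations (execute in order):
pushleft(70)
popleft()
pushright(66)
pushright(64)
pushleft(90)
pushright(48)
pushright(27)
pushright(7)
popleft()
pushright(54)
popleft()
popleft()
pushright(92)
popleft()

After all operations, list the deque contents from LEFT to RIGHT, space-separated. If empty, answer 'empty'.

Answer: 27 7 54 92

Derivation:
pushleft(70): [70]
popleft(): []
pushright(66): [66]
pushright(64): [66, 64]
pushleft(90): [90, 66, 64]
pushright(48): [90, 66, 64, 48]
pushright(27): [90, 66, 64, 48, 27]
pushright(7): [90, 66, 64, 48, 27, 7]
popleft(): [66, 64, 48, 27, 7]
pushright(54): [66, 64, 48, 27, 7, 54]
popleft(): [64, 48, 27, 7, 54]
popleft(): [48, 27, 7, 54]
pushright(92): [48, 27, 7, 54, 92]
popleft(): [27, 7, 54, 92]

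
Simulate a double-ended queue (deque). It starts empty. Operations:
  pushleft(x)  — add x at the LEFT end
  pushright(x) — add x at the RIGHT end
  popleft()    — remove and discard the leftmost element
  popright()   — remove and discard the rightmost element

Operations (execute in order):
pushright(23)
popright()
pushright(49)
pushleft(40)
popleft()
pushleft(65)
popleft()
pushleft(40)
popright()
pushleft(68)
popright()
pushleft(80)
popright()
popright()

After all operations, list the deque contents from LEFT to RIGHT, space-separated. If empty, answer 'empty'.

pushright(23): [23]
popright(): []
pushright(49): [49]
pushleft(40): [40, 49]
popleft(): [49]
pushleft(65): [65, 49]
popleft(): [49]
pushleft(40): [40, 49]
popright(): [40]
pushleft(68): [68, 40]
popright(): [68]
pushleft(80): [80, 68]
popright(): [80]
popright(): []

Answer: empty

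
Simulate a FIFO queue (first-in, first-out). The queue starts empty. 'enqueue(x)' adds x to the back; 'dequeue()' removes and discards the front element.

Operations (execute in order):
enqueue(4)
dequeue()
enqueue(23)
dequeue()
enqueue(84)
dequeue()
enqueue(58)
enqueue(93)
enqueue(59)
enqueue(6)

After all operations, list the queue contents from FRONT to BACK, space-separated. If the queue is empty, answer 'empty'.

Answer: 58 93 59 6

Derivation:
enqueue(4): [4]
dequeue(): []
enqueue(23): [23]
dequeue(): []
enqueue(84): [84]
dequeue(): []
enqueue(58): [58]
enqueue(93): [58, 93]
enqueue(59): [58, 93, 59]
enqueue(6): [58, 93, 59, 6]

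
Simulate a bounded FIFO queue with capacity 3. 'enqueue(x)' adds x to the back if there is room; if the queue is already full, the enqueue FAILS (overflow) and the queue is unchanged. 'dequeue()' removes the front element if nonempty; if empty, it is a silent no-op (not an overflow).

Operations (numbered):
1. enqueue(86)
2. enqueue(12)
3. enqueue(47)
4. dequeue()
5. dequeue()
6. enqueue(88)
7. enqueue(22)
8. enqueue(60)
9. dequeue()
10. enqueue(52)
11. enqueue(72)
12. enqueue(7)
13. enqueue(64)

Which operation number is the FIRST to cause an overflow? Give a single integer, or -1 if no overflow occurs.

Answer: 8

Derivation:
1. enqueue(86): size=1
2. enqueue(12): size=2
3. enqueue(47): size=3
4. dequeue(): size=2
5. dequeue(): size=1
6. enqueue(88): size=2
7. enqueue(22): size=3
8. enqueue(60): size=3=cap → OVERFLOW (fail)
9. dequeue(): size=2
10. enqueue(52): size=3
11. enqueue(72): size=3=cap → OVERFLOW (fail)
12. enqueue(7): size=3=cap → OVERFLOW (fail)
13. enqueue(64): size=3=cap → OVERFLOW (fail)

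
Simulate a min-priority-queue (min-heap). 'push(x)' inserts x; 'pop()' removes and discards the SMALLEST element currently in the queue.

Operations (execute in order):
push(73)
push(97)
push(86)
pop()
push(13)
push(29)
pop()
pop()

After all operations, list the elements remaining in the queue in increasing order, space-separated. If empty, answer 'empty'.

push(73): heap contents = [73]
push(97): heap contents = [73, 97]
push(86): heap contents = [73, 86, 97]
pop() → 73: heap contents = [86, 97]
push(13): heap contents = [13, 86, 97]
push(29): heap contents = [13, 29, 86, 97]
pop() → 13: heap contents = [29, 86, 97]
pop() → 29: heap contents = [86, 97]

Answer: 86 97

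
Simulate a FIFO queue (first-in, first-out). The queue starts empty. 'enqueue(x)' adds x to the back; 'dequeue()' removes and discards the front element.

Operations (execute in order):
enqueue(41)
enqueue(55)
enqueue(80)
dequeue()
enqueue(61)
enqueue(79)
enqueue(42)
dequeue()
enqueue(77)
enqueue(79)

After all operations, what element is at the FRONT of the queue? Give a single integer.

Answer: 80

Derivation:
enqueue(41): queue = [41]
enqueue(55): queue = [41, 55]
enqueue(80): queue = [41, 55, 80]
dequeue(): queue = [55, 80]
enqueue(61): queue = [55, 80, 61]
enqueue(79): queue = [55, 80, 61, 79]
enqueue(42): queue = [55, 80, 61, 79, 42]
dequeue(): queue = [80, 61, 79, 42]
enqueue(77): queue = [80, 61, 79, 42, 77]
enqueue(79): queue = [80, 61, 79, 42, 77, 79]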